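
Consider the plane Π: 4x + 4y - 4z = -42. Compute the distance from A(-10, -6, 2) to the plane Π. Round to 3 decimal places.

4.330

n·A − d = (4)·(-10) + (4)·(-6) + (-4)·(2) − (-42) = -30; |n| = √48.
Distance = |-30| / √48 = 30/√48 ≈ 4.330.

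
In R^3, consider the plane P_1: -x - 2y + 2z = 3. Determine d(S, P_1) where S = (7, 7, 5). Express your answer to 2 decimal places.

4.67

n·S − d = (-1)·(7) + (-2)·(7) + (2)·(5) − 3 = -14; |n| = √9.
Distance = |-14| / √9 = 14/√9 ≈ 4.67.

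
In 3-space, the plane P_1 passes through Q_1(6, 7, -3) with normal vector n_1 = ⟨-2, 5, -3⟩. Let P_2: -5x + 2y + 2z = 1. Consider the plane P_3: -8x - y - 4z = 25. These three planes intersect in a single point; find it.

(-1, 3, -5)

P_1: n_1·r = n_1·Q_1 gives -2x + 5y - 3z = 32.
Solving the 3×3 linear system -2x + 5y - 3z = 32, -5x + 2y + 2z = 1, -8x - y - 4z = 25 (e.g. by elimination or Cramer's rule, determinant = -231) gives (-1, 3, -5).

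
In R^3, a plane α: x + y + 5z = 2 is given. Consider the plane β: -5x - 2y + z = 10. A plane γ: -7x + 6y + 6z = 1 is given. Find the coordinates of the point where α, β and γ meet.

(-1, -2, 1)

Solving the 3×3 linear system x + y + 5z = 2, -5x - 2y + z = 10, -7x + 6y + 6z = 1 (e.g. by elimination or Cramer's rule, determinant = -215) gives (-1, -2, 1).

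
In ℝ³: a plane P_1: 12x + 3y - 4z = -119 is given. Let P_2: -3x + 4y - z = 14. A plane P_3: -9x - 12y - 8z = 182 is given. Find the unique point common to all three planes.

(-10, -5, -4)

Solving the 3×3 linear system 12x + 3y - 4z = -119, -3x + 4y - z = 14, -9x - 12y - 8z = 182 (e.g. by elimination or Cramer's rule, determinant = -861) gives (-10, -5, -4).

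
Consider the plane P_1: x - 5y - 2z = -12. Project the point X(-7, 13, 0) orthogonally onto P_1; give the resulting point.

(-5, 3, -4)

Foot = X − λn with λ = (n·X − d)/|n|² = (-72 − (-12))/30 = -2.
Foot = (-7, 13, 0) − (-2)·(1, -5, -2) = (-5, 3, -4).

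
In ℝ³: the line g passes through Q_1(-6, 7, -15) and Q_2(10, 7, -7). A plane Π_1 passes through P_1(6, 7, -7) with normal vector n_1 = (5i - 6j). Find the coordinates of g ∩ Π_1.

A direction vector for g is Q_2 − Q_1 = (16, 0, 8).
Π_1: n_1·r = n_1·P_1 gives 5x - 6y = -12.
Substitute r = (-6, 7, -15) + t(16, 0, 8) into the plane: -72 + 80t = -12, so t = 3/4.
Intersection: (-6, 7, -15) + (3/4)·(16, 0, 8) = (6, 7, -9).

(6, 7, -9)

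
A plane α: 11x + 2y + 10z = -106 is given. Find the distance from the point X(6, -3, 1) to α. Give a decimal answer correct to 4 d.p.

11.7333

n·X − d = (11)·(6) + (2)·(-3) + (10)·(1) − (-106) = 176; |n| = √225.
Distance = |176| / √225 = 176/√225 ≈ 11.7333.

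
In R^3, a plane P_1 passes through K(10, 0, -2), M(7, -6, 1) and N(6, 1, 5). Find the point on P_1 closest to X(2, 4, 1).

(7, 3, 4)

KM = (-3, -6, 3), KN = (-4, 1, 7); a normal to P_1 is KM × KN = (-45, 9, -27).
Using K: P_1 has equation -45x + 9y - 27z = -396.
Foot = X − λn with λ = (n·X − d)/|n|² = (-81 − (-396))/2835 = 1/9.
Foot = (2, 4, 1) − (1/9)·(-45, 9, -27) = (7, 3, 4).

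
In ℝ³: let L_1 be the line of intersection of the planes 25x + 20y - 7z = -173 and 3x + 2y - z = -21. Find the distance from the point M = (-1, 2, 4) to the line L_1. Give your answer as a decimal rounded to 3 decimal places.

Direction of L_1: (25, 20, -7) × (3, 2, -1) = (-6, 4, -10).
A point on L_1: solving the two plane equations with x = -8 gives (-8, 1, -1).
Taking (-8, 1, -1) on L_1 with direction v = (-6, 4, -10): w = M − (-8, 1, -1) = (7, 1, 5), and w × v = (-30, 40, 34).
Distance = |w × v| / |v| = √3656 / √152 ≈ 4.904.

4.904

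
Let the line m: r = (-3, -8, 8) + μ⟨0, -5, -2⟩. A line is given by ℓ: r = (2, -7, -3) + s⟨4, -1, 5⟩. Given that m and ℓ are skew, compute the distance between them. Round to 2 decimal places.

10.51

Common perpendicular direction n = (0, -5, -2) × (4, -1, 5) = (-27, -8, 20).
With w = (2, -7, -3) − (-3, -8, 8) = (5, 1, -11), w · n = -363.
Distance = |w · n| / |n| = |-363| / √1193 ≈ 10.51.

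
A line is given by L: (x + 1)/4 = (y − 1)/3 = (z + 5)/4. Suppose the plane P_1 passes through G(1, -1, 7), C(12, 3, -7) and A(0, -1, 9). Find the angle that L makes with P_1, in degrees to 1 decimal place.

L has direction (4, 3, 4) through (-1, 1, -5).
GC = (11, 4, -14), GA = (-1, 0, 2); a normal to P_1 is GC × GA = (8, -8, 4).
Using G: P_1 has equation 8x - 8y + 4z = 44.
sin θ = |n·v| / (|n||v|) = |24| / (√144 · √41) = 0.31235.
θ ≈ 18.2°.

18.2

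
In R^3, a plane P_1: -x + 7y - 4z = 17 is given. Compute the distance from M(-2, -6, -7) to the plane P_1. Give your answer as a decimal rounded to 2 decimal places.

3.57

n·M − d = (-1)·(-2) + (7)·(-6) + (-4)·(-7) − 17 = -29; |n| = √66.
Distance = |-29| / √66 = 29/√66 ≈ 3.57.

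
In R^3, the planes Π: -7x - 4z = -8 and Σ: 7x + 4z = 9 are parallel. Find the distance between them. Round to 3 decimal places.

Rescale Σ by 1/(-1): -7x - 4z = -9. Then distance = |-8 − (-9)| / √65 ≈ 0.124.

0.124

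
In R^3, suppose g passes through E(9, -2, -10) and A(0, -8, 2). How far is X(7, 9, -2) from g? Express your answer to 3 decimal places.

13.423

A direction vector for g is A − E = (-9, -6, 12).
Taking (9, -2, -10) on g with direction v = (-9, -6, 12): w = X − (9, -2, -10) = (-2, 11, 8), and w × v = (180, -48, 111).
Distance = |w × v| / |v| = √47025 / √261 ≈ 13.423.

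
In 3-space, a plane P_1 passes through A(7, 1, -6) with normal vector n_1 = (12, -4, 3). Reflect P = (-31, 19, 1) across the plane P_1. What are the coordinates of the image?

(41, -5, 19)

P_1: n_1·r = n_1·A gives 12x - 4y + 3z = 62.
λ = (n·P − d)/|n|² = (-445 − 62)/169 = -3.
Reflection = P − 2λn = (-31, 19, 1) − (-6)·(12, -4, 3) = (41, -5, 19).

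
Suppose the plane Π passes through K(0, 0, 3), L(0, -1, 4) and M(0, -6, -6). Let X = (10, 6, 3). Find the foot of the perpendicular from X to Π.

KL = (0, -1, 1), KM = (0, -6, -9); a normal to Π is KL × KM = (15, 0, 0).
Using K: Π has equation 15x = 0.
Foot = X − λn with λ = (n·X − d)/|n|² = (150 − 0)/225 = 2/3.
Foot = (10, 6, 3) − (2/3)·(15, 0, 0) = (0, 6, 3).

(0, 6, 3)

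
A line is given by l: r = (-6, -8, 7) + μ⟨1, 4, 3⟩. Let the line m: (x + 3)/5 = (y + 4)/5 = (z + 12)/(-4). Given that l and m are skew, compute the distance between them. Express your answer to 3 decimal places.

m has direction (5, 5, -4) through (-3, -4, -12).
Common perpendicular direction n = (1, 4, 3) × (5, 5, -4) = (-31, 19, -15).
With w = (-3, -4, -12) − (-6, -8, 7) = (3, 4, -19), w · n = 268.
Distance = |w · n| / |n| = |268| / √1547 ≈ 6.814.

6.814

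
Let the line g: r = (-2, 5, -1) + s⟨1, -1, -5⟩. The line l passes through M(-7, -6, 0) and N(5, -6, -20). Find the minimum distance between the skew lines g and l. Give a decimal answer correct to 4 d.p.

7.6020

A direction vector for l is N − M = (12, 0, -20).
Common perpendicular direction n = (1, -1, -5) × (12, 0, -20) = (20, -40, 12).
With w = (-7, -6, 0) − (-2, 5, -1) = (-5, -11, 1), w · n = 352.
Distance = |w · n| / |n| = |352| / √2144 ≈ 7.6020.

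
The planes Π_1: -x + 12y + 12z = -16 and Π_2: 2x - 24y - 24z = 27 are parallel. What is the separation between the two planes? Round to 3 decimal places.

Rescale Π_2 by 1/(-2): -x + 12y + 12z = -27/2. Then distance = |-16 − (-27/2)| / √289 ≈ 0.147.

0.147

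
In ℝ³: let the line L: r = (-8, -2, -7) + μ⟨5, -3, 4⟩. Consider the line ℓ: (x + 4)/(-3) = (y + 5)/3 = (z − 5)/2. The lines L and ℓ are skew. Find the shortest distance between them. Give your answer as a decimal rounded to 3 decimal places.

ℓ has direction (-3, 3, 2) through (-4, -5, 5).
Common perpendicular direction n = (5, -3, 4) × (-3, 3, 2) = (-18, -22, 6).
With w = (-4, -5, 5) − (-8, -2, -7) = (4, -3, 12), w · n = 66.
Distance = |w · n| / |n| = |66| / √844 ≈ 2.272.

2.272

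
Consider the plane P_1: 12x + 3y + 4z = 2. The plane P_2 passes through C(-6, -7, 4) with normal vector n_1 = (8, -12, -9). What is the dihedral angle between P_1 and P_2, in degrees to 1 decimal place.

83.8

P_2: n_1·r = n_1·C gives 8x - 12y - 9z = 0.
cos θ = |n₁·n₂| / (|n₁||n₂|) = |24| / (√169 · √289).
θ = arccos(0.10860) ≈ 83.8°.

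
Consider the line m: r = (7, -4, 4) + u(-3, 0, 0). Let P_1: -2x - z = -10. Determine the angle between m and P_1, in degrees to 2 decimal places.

63.43

sin θ = |n·v| / (|n||v|) = |6| / (√5 · √9) = 0.89443.
θ ≈ 63.43°.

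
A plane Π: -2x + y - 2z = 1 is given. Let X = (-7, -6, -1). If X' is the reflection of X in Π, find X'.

(-3, -8, 3)

λ = (n·X − d)/|n|² = (10 − 1)/9 = 1.
Reflection = X − 2λn = (-7, -6, -1) − 2·(-2, 1, -2) = (-3, -8, 3).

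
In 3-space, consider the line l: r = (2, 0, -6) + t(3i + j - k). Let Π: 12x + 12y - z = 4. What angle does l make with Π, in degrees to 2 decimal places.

sin θ = |n·v| / (|n||v|) = |49| / (√289 · √11) = 0.86906.
θ ≈ 60.35°.

60.35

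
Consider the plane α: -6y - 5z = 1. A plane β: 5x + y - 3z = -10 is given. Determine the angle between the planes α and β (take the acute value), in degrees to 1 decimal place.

cos θ = |n₁·n₂| / (|n₁||n₂|) = |9| / (√61 · √35).
θ = arccos(0.19478) ≈ 78.8°.

78.8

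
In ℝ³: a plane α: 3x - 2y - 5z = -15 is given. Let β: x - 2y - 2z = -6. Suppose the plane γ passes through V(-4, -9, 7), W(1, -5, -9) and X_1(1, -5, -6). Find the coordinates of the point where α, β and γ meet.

VW = (5, 4, -16), VX_1 = (5, 4, -13); a normal to γ is VW × VX_1 = (12, -15, 0).
Using V: γ has equation 12x - 15y = 87.
Solving the 3×3 linear system 3x - 2y - 5z = -15, x - 2y - 2z = -6, 12x - 15y = 87 (e.g. by elimination or Cramer's rule, determinant = -87) gives (6, -1, 7).

(6, -1, 7)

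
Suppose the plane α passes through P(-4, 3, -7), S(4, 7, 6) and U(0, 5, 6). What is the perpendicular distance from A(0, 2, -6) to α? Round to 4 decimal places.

PS = (8, 4, 13), PU = (4, 2, 13); a normal to α is PS × PU = (26, -52, 0).
Using P: α has equation 26x - 52y = -260.
n·A − d = (26)·(0) + (-52)·(2) + (0)·(-6) − (-260) = 156; |n| = √3380.
Distance = |156| / √3380 = 156/√3380 ≈ 2.6833.

2.6833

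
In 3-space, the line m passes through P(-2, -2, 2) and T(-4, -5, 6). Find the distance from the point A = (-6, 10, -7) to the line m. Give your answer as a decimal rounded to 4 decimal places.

9.9879

A direction vector for m is T − P = (-2, -3, 4).
Taking (-2, -2, 2) on m with direction v = (-2, -3, 4): w = A − (-2, -2, 2) = (-4, 12, -9), and w × v = (21, 34, 36).
Distance = |w × v| / |v| = √2893 / √29 ≈ 9.9879.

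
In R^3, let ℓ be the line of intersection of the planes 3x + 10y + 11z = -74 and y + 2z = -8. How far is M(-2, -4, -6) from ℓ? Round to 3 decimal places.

Direction of ℓ: (3, 10, 11) × (0, 1, 2) = (9, -6, 3).
A point on ℓ: solving the two plane equations with x = 2 gives (2, -8, 0).
Taking (2, -8, 0) on ℓ with direction v = (9, -6, 3): w = M − (2, -8, 0) = (-4, 4, -6), and w × v = (-24, -42, -12).
Distance = |w × v| / |v| = √2484 / √126 ≈ 4.440.

4.440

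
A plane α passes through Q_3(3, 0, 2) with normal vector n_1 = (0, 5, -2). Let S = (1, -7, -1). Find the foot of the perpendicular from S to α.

(1, -2, -3)

α: n_1·r = n_1·Q_3 gives 5y - 2z = -4.
Foot = S − λn with λ = (n·S − d)/|n|² = (-33 − (-4))/29 = -1.
Foot = (1, -7, -1) − (-1)·(0, 5, -2) = (1, -2, -3).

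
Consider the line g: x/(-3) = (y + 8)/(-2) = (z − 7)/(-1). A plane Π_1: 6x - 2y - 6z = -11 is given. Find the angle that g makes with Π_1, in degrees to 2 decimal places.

14.20

g has direction (-3, -2, -1) through (0, -8, 7).
sin θ = |n·v| / (|n||v|) = |-8| / (√76 · √14) = 0.24526.
θ ≈ 14.20°.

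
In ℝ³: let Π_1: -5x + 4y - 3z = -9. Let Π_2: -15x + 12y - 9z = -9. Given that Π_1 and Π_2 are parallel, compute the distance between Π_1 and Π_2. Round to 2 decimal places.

0.85

Rescale Π_2 by 1/3: -5x + 4y - 3z = -3. Then distance = |-9 − (-3)| / √50 ≈ 0.85.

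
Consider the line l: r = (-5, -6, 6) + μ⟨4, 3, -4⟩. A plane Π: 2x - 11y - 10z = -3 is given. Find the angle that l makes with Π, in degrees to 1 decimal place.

sin θ = |n·v| / (|n||v|) = |15| / (√225 · √41) = 0.15617.
θ ≈ 9.0°.

9.0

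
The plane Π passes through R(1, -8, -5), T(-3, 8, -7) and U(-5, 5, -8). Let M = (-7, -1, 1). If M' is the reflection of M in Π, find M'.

RT = (-4, 16, -2), RU = (-6, 13, -3); a normal to Π is RT × RU = (-22, 0, 44).
Using R: Π has equation -22x + 44z = -242.
λ = (n·M − d)/|n|² = (198 − (-242))/2420 = 2/11.
Reflection = M − 2λn = (-7, -1, 1) − (4/11)·(-22, 0, 44) = (1, -1, -15).

(1, -1, -15)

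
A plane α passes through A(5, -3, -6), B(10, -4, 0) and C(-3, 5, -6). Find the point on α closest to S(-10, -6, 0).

(-1, 3, -6)

AB = (5, -1, 6), AC = (-8, 8, 0); a normal to α is AB × AC = (-48, -48, 32).
Using A: α has equation -48x - 48y + 32z = -288.
Foot = S − λn with λ = (n·S − d)/|n|² = (768 − (-288))/5632 = 3/16.
Foot = (-10, -6, 0) − (3/16)·(-48, -48, 32) = (-1, 3, -6).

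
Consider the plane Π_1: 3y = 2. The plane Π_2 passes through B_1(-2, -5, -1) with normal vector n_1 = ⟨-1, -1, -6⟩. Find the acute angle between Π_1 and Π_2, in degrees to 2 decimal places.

80.66

Π_2: n_1·r = n_1·B_1 gives -x - y - 6z = 13.
cos θ = |n₁·n₂| / (|n₁||n₂|) = |-3| / (√9 · √38).
θ = arccos(0.16222) ≈ 80.66°.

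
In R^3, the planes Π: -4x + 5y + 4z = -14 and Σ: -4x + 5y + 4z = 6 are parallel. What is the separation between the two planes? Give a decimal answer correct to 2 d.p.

2.65

Same normal n = (-4, 5, 4) with |n| = √57; distance = |-14 − 6| / |n| = 20/√57 ≈ 2.65.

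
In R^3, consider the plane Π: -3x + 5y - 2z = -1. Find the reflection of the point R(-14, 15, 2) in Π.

(4, -15, 14)

λ = (n·R − d)/|n|² = (113 − (-1))/38 = 3.
Reflection = R − 2λn = (-14, 15, 2) − 6·(-3, 5, -2) = (4, -15, 14).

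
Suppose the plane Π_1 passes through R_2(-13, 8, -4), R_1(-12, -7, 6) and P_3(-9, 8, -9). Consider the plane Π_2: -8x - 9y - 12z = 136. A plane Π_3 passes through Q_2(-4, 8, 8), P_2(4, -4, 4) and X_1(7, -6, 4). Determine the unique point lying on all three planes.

R_2R_1 = (1, -15, 10), R_2P_3 = (4, 0, -5); a normal to Π_1 is R_2R_1 × R_2P_3 = (75, 45, 60).
Using R_2: Π_1 has equation 75x + 45y + 60z = -855.
Q_2P_2 = (8, -12, -4), Q_2X_1 = (11, -14, -4); a normal to Π_3 is Q_2P_2 × Q_2X_1 = (-8, -12, 20).
Using Q_2: Π_3 has equation -8x - 12y + 20z = 96.
Solving the 3×3 linear system 75x + 45y + 60z = -855, -8x - 9y - 12z = 136, -8x - 12y + 20z = 96 (e.g. by elimination or Cramer's rule, determinant = -11340) gives (-5, -8, -2).

(-5, -8, -2)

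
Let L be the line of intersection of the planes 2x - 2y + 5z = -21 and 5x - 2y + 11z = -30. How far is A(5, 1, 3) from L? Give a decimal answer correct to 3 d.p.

8.059

Direction of L: (2, -2, 5) × (5, -2, 11) = (-12, 3, 6).
A point on L: solving the two plane equations with x = 7 gives (7, 5, -5).
Taking (7, 5, -5) on L with direction v = (-12, 3, 6): w = A − (7, 5, -5) = (-2, -4, 8), and w × v = (-48, -84, -54).
Distance = |w × v| / |v| = √12276 / √189 ≈ 8.059.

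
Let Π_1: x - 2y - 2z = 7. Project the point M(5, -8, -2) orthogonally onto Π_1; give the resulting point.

Foot = M − λn with λ = (n·M − d)/|n|² = (25 − 7)/9 = 2.
Foot = (5, -8, -2) − 2·(1, -2, -2) = (3, -4, 2).

(3, -4, 2)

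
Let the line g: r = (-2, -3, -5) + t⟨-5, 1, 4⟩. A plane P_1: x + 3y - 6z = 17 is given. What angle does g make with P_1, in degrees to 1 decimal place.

sin θ = |n·v| / (|n||v|) = |-26| / (√46 · √42) = 0.59152.
θ ≈ 36.3°.

36.3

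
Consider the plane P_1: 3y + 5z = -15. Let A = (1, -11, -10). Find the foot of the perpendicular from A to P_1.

(1, -5, 0)

Foot = A − λn with λ = (n·A − d)/|n|² = (-83 − (-15))/34 = -2.
Foot = (1, -11, -10) − (-2)·(0, 3, 5) = (1, -5, 0).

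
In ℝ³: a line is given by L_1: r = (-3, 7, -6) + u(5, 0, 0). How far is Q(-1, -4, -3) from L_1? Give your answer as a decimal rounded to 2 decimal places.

Taking (-3, 7, -6) on L_1 with direction v = (5, 0, 0): w = Q − (-3, 7, -6) = (2, -11, 3), and w × v = (0, 15, 55).
Distance = |w × v| / |v| = √3250 / √25 ≈ 11.40.

11.40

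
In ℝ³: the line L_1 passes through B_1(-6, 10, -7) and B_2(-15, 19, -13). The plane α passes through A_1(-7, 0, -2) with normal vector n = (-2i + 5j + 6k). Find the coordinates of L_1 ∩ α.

(0, 4, -3)

A direction vector for L_1 is B_2 − B_1 = (-9, 9, -6).
α: n·r = n·A_1 gives -2x + 5y + 6z = 2.
Substitute r = (-6, 10, -7) + t(-9, 9, -6) into the plane: 20 + 27t = 2, so t = -2/3.
Intersection: (-6, 10, -7) + (-2/3)·(-9, 9, -6) = (0, 4, -3).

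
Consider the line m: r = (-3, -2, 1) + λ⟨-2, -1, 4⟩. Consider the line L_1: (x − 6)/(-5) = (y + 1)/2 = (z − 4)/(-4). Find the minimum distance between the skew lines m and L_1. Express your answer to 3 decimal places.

3.066

L_1 has direction (-5, 2, -4) through (6, -1, 4).
Common perpendicular direction n = (-2, -1, 4) × (-5, 2, -4) = (-4, -28, -9).
With w = (6, -1, 4) − (-3, -2, 1) = (9, 1, 3), w · n = -91.
Distance = |w · n| / |n| = |-91| / √881 ≈ 3.066.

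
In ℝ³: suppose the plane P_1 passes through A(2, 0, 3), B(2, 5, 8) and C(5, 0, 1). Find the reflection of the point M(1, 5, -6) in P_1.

AB = (0, 5, 5), AC = (3, 0, -2); a normal to P_1 is AB × AC = (-10, 15, -15).
Using A: P_1 has equation -10x + 15y - 15z = -65.
λ = (n·M − d)/|n|² = (155 − (-65))/550 = 2/5.
Reflection = M − 2λn = (1, 5, -6) − (4/5)·(-10, 15, -15) = (9, -7, 6).

(9, -7, 6)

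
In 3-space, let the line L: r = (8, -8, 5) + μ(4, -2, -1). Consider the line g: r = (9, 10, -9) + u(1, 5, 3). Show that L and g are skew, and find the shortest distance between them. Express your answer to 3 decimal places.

21.233

Common perpendicular direction n = (4, -2, -1) × (1, 5, 3) = (-1, -13, 22).
With w = (9, 10, -9) − (8, -8, 5) = (1, 18, -14), w · n = -543.
Since n ≠ 0 the lines are not parallel, and w · n = -543 ≠ 0 so they do not intersect; hence they are skew.
Distance = |w · n| / |n| = |-543| / √654 ≈ 21.233.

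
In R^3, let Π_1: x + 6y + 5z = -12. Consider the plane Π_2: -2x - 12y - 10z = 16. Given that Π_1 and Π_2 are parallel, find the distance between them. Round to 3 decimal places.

Rescale Π_2 by 1/(-2): x + 6y + 5z = -8. Then distance = |-12 − (-8)| / √62 ≈ 0.508.

0.508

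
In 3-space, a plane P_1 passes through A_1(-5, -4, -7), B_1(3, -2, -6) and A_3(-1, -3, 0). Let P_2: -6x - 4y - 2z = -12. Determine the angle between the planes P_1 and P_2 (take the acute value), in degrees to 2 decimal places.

71.09

A_1B_1 = (8, 2, 1), A_1A_3 = (4, 1, 7); a normal to P_1 is A_1B_1 × A_1A_3 = (13, -52, 0).
Using A_1: P_1 has equation 13x - 52y = 143.
cos θ = |n₁·n₂| / (|n₁||n₂|) = |130| / (√2873 · √56).
θ = arccos(0.32410) ≈ 71.09°.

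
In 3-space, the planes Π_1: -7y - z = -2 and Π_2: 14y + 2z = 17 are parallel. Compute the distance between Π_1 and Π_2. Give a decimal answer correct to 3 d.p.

Rescale Π_2 by 1/(-2): -7y - z = -17/2. Then distance = |-2 − (-17/2)| / √50 ≈ 0.919.

0.919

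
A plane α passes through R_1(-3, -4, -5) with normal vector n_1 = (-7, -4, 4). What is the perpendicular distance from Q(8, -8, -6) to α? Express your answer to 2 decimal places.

α: n_1·r = n_1·R_1 gives -7x - 4y + 4z = 17.
n·Q − d = (-7)·(8) + (-4)·(-8) + (4)·(-6) − 17 = -65; |n| = √81.
Distance = |-65| / √81 = 65/√81 ≈ 7.22.

7.22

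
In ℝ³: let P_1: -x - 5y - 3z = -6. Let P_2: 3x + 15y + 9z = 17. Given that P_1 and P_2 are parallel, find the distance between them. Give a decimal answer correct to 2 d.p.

Rescale P_2 by 1/(-3): -x - 5y - 3z = -17/3. Then distance = |-6 − (-17/3)| / √35 ≈ 0.06.

0.06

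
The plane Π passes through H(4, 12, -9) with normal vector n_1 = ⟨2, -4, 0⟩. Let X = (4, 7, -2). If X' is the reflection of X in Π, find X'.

Π: n_1·r = n_1·H gives 2x - 4y = -40.
λ = (n·X − d)/|n|² = (-20 − (-40))/20 = 1.
Reflection = X − 2λn = (4, 7, -2) − 2·(2, -4, 0) = (0, 15, -2).

(0, 15, -2)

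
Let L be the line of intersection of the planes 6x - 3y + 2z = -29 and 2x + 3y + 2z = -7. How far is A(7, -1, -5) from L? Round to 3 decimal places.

9.147

Direction of L: (6, -3, 2) × (2, 3, 2) = (-12, -8, 24).
A point on L: solving the two plane equations with x = -7 gives (-7, -1, 5).
Taking (-7, -1, 5) on L with direction v = (-12, -8, 24): w = A − (-7, -1, 5) = (14, 0, -10), and w × v = (-80, -216, -112).
Distance = |w × v| / |v| = √65600 / √784 ≈ 9.147.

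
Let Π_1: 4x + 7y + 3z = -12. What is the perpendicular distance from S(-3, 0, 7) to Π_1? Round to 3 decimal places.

n·S − d = (4)·(-3) + (7)·(0) + (3)·(7) − (-12) = 21; |n| = √74.
Distance = |21| / √74 = 21/√74 ≈ 2.441.

2.441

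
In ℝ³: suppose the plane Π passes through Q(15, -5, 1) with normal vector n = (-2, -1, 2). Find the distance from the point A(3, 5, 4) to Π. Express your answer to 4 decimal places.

6.6667

Π: n·r = n·Q gives -2x - y + 2z = -23.
n·A − d = (-2)·(3) + (-1)·(5) + (2)·(4) − (-23) = 20; |n| = √9.
Distance = |20| / √9 = 20/√9 ≈ 6.6667.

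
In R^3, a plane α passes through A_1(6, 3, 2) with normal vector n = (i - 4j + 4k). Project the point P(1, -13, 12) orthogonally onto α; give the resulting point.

(-2, -1, 0)

α: n·r = n·A_1 gives x - 4y + 4z = 2.
Foot = P − λn with λ = (n·P − d)/|n|² = (101 − 2)/33 = 3.
Foot = (1, -13, 12) − 3·(1, -4, 4) = (-2, -1, 0).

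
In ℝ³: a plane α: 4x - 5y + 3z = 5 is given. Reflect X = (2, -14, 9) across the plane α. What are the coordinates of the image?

λ = (n·X − d)/|n|² = (105 − 5)/50 = 2.
Reflection = X − 2λn = (2, -14, 9) − 4·(4, -5, 3) = (-14, 6, -3).

(-14, 6, -3)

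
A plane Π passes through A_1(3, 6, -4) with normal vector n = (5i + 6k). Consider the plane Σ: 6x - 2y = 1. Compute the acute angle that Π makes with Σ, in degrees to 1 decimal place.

Π: n·r = n·A_1 gives 5x + 6z = -9.
cos θ = |n₁·n₂| / (|n₁||n₂|) = |30| / (√61 · √40).
θ = arccos(0.60733) ≈ 52.6°.

52.6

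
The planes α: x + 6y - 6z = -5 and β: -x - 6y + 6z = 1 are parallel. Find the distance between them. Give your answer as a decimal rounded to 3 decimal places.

Rescale β by 1/(-1): x + 6y - 6z = -1. Then distance = |-5 − (-1)| / √73 ≈ 0.468.

0.468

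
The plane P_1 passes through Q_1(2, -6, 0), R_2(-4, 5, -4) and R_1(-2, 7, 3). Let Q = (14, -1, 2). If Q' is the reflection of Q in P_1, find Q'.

Q_1R_2 = (-6, 11, -4), Q_1R_1 = (-4, 13, 3); a normal to P_1 is Q_1R_2 × Q_1R_1 = (85, 34, -34).
Using Q_1: P_1 has equation 85x + 34y - 34z = -34.
λ = (n·Q − d)/|n|² = (1088 − (-34))/9537 = 2/17.
Reflection = Q − 2λn = (14, -1, 2) − (4/17)·(85, 34, -34) = (-6, -9, 10).

(-6, -9, 10)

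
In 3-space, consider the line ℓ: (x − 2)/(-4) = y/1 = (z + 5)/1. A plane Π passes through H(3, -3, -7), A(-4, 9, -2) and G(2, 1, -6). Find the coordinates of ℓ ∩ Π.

(-2, 1, -4)

ℓ has direction (-4, 1, 1) through (2, 0, -5).
HA = (-7, 12, 5), HG = (-1, 4, 1); a normal to Π is HA × HG = (-8, 2, -16).
Using H: Π has equation -8x + 2y - 16z = 82.
Substitute r = (2, 0, -5) + t(-4, 1, 1) into the plane: 64 + 18t = 82, so t = 1.
Intersection: (2, 0, -5) + 1·(-4, 1, 1) = (-2, 1, -4).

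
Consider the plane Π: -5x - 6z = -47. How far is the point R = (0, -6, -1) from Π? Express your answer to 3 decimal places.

6.786

n·R − d = (-5)·(0) + (0)·(-6) + (-6)·(-1) − (-47) = 53; |n| = √61.
Distance = |53| / √61 = 53/√61 ≈ 6.786.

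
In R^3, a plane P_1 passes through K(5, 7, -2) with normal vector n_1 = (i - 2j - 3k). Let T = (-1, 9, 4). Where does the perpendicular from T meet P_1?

(1, 5, -2)

P_1: n_1·r = n_1·K gives x - 2y - 3z = -3.
Foot = T − λn with λ = (n·T − d)/|n|² = (-31 − (-3))/14 = -2.
Foot = (-1, 9, 4) − (-2)·(1, -2, -3) = (1, 5, -2).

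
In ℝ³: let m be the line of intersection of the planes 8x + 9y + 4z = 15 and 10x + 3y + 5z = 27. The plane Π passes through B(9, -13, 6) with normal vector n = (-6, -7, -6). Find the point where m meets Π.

(5, -1, -4)

Direction of m: (8, 9, 4) × (10, 3, 5) = (33, 0, -66).
A point on m: solving the two plane equations with x = 7 gives (7, -1, -8).
Π: n·r = n·B gives -6x - 7y - 6z = 1.
Substitute r = (7, -1, -8) + t(33, 0, -66) into the plane: 13 + 198t = 1, so t = -2/33.
Intersection: (7, -1, -8) + (-2/33)·(33, 0, -66) = (5, -1, -4).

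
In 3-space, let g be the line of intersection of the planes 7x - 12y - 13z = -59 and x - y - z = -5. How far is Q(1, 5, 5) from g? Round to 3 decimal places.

4.271

Direction of g: (7, -12, -13) × (1, -1, -1) = (-1, -6, 5).
A point on g: solving the two plane equations with x = -1 gives (-1, 0, 4).
Taking (-1, 0, 4) on g with direction v = (-1, -6, 5): w = Q − (-1, 0, 4) = (2, 5, 1), and w × v = (31, -11, -7).
Distance = |w × v| / |v| = √1131 / √62 ≈ 4.271.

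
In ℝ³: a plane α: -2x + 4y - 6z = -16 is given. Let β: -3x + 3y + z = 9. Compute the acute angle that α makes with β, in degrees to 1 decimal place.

cos θ = |n₁·n₂| / (|n₁||n₂|) = |12| / (√56 · √19).
θ = arccos(0.36788) ≈ 68.4°.

68.4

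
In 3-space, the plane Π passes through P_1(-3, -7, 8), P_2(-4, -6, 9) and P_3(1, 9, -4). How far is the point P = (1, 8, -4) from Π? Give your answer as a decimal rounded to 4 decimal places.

0.2265

P_1P_2 = (-1, 1, 1), P_1P_3 = (4, 16, -12); a normal to Π is P_1P_2 × P_1P_3 = (-28, -8, -20).
Using P_1: Π has equation -28x - 8y - 20z = -20.
n·P − d = (-28)·(1) + (-8)·(8) + (-20)·(-4) − (-20) = 8; |n| = √1248.
Distance = |8| / √1248 = 8/√1248 ≈ 0.2265.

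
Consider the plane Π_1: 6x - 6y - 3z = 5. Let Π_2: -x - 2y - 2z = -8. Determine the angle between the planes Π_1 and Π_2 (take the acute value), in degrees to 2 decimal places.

cos θ = |n₁·n₂| / (|n₁||n₂|) = |12| / (√81 · √9).
θ = arccos(0.44444) ≈ 63.61°.

63.61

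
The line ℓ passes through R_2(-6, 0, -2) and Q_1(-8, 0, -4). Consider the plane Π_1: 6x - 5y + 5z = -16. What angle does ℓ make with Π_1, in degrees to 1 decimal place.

57.0

A direction vector for ℓ is Q_1 − R_2 = (-2, 0, -2).
sin θ = |n·v| / (|n||v|) = |-22| / (√86 · √8) = 0.83874.
θ ≈ 57.0°.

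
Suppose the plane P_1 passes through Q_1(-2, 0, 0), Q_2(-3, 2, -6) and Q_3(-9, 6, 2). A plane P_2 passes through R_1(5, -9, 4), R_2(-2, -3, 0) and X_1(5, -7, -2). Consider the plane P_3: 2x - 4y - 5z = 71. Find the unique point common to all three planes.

(6, -6, -7)

Q_1Q_2 = (-1, 2, -6), Q_1Q_3 = (-7, 6, 2); a normal to P_1 is Q_1Q_2 × Q_1Q_3 = (40, 44, 8).
Using Q_1: P_1 has equation 40x + 44y + 8z = -80.
R_1R_2 = (-7, 6, -4), R_1X_1 = (0, 2, -6); a normal to P_2 is R_1R_2 × R_1X_1 = (-28, -42, -14).
Using R_1: P_2 has equation -28x - 42y - 14z = 182.
Solving the 3×3 linear system 40x + 44y + 8z = -80, -28x - 42y - 14z = 182, 2x - 4y - 5z = 71 (e.g. by elimination or Cramer's rule, determinant = 336) gives (6, -6, -7).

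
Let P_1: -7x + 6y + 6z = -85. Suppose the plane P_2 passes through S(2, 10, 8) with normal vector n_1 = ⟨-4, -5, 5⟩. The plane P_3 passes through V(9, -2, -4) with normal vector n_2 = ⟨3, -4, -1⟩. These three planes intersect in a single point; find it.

(7, -4, -2)

P_2: n_1·r = n_1·S gives -4x - 5y + 5z = -18.
P_3: n_2·r = n_2·V gives 3x - 4y - z = 39.
Solving the 3×3 linear system -7x + 6y + 6z = -85, -4x - 5y + 5z = -18, 3x - 4y - z = 39 (e.g. by elimination or Cramer's rule, determinant = 77) gives (7, -4, -2).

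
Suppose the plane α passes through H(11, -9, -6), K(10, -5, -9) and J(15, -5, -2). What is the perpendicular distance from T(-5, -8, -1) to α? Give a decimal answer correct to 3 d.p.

HK = (-1, 4, -3), HJ = (4, 4, 4); a normal to α is HK × HJ = (28, -8, -20).
Using H: α has equation 28x - 8y - 20z = 500.
n·T − d = (28)·(-5) + (-8)·(-8) + (-20)·(-1) − 500 = -556; |n| = √1248.
Distance = |-556| / √1248 = 556/√1248 ≈ 15.739.

15.739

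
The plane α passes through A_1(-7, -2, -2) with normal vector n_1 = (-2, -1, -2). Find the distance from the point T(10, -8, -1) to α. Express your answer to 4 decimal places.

α: n_1·r = n_1·A_1 gives -2x - y - 2z = 20.
n·T − d = (-2)·(10) + (-1)·(-8) + (-2)·(-1) − 20 = -30; |n| = √9.
Distance = |-30| / √9 = 30/√9 ≈ 10.0000.

10.0000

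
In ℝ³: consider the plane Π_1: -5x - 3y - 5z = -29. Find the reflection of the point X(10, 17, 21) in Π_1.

(-20, -1, -9)

λ = (n·X − d)/|n|² = (-206 − (-29))/59 = -3.
Reflection = X − 2λn = (10, 17, 21) − (-6)·(-5, -3, -5) = (-20, -1, -9).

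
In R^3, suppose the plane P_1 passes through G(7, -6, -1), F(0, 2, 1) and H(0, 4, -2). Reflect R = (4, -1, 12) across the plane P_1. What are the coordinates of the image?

GF = (-7, 8, 2), GH = (-7, 10, -1); a normal to P_1 is GF × GH = (-28, -21, -14).
Using G: P_1 has equation -28x - 21y - 14z = -56.
λ = (n·R − d)/|n|² = (-259 − (-56))/1421 = -1/7.
Reflection = R − 2λn = (4, -1, 12) − (-2/7)·(-28, -21, -14) = (-4, -7, 8).

(-4, -7, 8)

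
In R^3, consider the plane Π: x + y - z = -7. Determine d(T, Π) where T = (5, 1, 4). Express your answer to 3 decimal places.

n·T − d = (1)·(5) + (1)·(1) + (-1)·(4) − (-7) = 9; |n| = √3.
Distance = |9| / √3 = 9/√3 ≈ 5.196.

5.196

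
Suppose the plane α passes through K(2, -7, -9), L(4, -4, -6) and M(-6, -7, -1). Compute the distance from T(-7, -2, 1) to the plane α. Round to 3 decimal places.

KL = (2, 3, 3), KM = (-8, 0, 8); a normal to α is KL × KM = (24, -40, 24).
Using K: α has equation 24x - 40y + 24z = 112.
n·T − d = (24)·(-7) + (-40)·(-2) + (24)·(1) − 112 = -176; |n| = √2752.
Distance = |-176| / √2752 = 176/√2752 ≈ 3.355.

3.355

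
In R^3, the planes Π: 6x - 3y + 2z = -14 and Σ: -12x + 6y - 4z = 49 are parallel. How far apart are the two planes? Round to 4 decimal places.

Rescale Σ by 1/(-2): 6x - 3y + 2z = -49/2. Then distance = |-14 − (-49/2)| / √49 ≈ 1.5000.

1.5000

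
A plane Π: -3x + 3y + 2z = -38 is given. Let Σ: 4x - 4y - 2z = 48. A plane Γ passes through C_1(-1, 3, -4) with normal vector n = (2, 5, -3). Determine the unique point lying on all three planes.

(9, -1, -4)

Γ: n·r = n·C_1 gives 2x + 5y - 3z = 25.
Solving the 3×3 linear system -3x + 3y + 2z = -38, 4x - 4y - 2z = 48, 2x + 5y - 3z = 25 (e.g. by elimination or Cramer's rule, determinant = 14) gives (9, -1, -4).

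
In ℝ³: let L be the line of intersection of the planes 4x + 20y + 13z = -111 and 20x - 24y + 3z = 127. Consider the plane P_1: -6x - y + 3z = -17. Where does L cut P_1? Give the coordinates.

Direction of L: (4, 20, 13) × (20, -24, 3) = (372, 248, -496).
A point on L: solving the two plane equations with x = -10 gives (-10, -12, 13).
Substitute r = (-10, -12, 13) + t(372, 248, -496) into the plane: 111 + (-3968)t = -17, so t = 1/31.
Intersection: (-10, -12, 13) + (1/31)·(372, 248, -496) = (2, -4, -3).

(2, -4, -3)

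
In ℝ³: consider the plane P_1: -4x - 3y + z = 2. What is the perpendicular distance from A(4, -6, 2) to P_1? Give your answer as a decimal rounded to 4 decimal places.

0.3922

n·A − d = (-4)·(4) + (-3)·(-6) + (1)·(2) − 2 = 2; |n| = √26.
Distance = |2| / √26 = 2/√26 ≈ 0.3922.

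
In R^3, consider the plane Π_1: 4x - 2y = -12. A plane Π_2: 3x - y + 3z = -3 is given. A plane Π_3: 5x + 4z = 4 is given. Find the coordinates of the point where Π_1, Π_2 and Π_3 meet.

(0, 6, 1)

Solving the 3×3 linear system 4x - 2y = -12, 3x - y + 3z = -3, 5x + 4z = 4 (e.g. by elimination or Cramer's rule, determinant = -22) gives (0, 6, 1).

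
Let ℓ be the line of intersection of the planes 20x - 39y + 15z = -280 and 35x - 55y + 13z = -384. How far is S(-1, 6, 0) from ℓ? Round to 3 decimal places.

Direction of ℓ: (20, -39, 15) × (35, -55, 13) = (318, 265, 265).
A point on ℓ: solving the two plane equations with x = -2 gives (-2, 5, -3).
Taking (-2, 5, -3) on ℓ with direction v = (318, 265, 265): w = S − (-2, 5, -3) = (1, 1, 3), and w × v = (-530, 689, -53).
Distance = |w × v| / |v| = √758430 / √241574 ≈ 1.772.

1.772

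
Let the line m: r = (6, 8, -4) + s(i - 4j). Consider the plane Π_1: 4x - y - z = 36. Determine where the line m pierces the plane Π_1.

(8, 0, -4)

Substitute r = (6, 8, -4) + t(1, -4, 0) into the plane: 20 + 8t = 36, so t = 2.
Intersection: (6, 8, -4) + 2·(1, -4, 0) = (8, 0, -4).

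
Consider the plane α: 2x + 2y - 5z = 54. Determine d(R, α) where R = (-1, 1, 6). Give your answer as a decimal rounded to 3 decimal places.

14.623

n·R − d = (2)·(-1) + (2)·(1) + (-5)·(6) − 54 = -84; |n| = √33.
Distance = |-84| / √33 = 84/√33 ≈ 14.623.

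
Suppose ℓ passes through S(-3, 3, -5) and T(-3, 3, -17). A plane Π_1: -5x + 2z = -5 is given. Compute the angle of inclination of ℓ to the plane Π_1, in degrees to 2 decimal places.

A direction vector for ℓ is T − S = (0, 0, -12).
sin θ = |n·v| / (|n||v|) = |-24| / (√29 · √144) = 0.37139.
θ ≈ 21.80°.

21.80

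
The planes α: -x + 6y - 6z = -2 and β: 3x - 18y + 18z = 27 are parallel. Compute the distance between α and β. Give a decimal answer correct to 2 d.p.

Rescale β by 1/(-3): -x + 6y - 6z = -9. Then distance = |-2 − (-9)| / √73 ≈ 0.82.

0.82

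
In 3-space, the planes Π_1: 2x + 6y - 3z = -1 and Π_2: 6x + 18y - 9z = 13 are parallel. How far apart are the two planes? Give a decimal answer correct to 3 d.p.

Rescale Π_2 by 1/3: 2x + 6y - 3z = 13/3. Then distance = |-1 − (13/3)| / √49 ≈ 0.762.

0.762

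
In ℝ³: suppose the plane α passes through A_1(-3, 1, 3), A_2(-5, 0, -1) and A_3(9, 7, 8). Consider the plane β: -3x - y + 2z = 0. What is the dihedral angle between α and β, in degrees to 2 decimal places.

83.14

A_1A_2 = (-2, -1, -4), A_1A_3 = (12, 6, 5); a normal to α is A_1A_2 × A_1A_3 = (19, -38, 0).
Using A_1: α has equation 19x - 38y = -95.
cos θ = |n₁·n₂| / (|n₁||n₂|) = |-19| / (√1805 · √14).
θ = arccos(0.11952) ≈ 83.14°.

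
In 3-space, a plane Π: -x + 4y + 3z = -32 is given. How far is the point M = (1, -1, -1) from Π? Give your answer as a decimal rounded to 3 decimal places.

n·M − d = (-1)·(1) + (4)·(-1) + (3)·(-1) − (-32) = 24; |n| = √26.
Distance = |24| / √26 = 24/√26 ≈ 4.707.

4.707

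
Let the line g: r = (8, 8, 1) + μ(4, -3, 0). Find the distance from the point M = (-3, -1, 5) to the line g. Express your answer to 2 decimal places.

Taking (8, 8, 1) on g with direction v = (4, -3, 0): w = M − (8, 8, 1) = (-11, -9, 4), and w × v = (12, 16, 69).
Distance = |w × v| / |v| = √5161 / √25 ≈ 14.37.

14.37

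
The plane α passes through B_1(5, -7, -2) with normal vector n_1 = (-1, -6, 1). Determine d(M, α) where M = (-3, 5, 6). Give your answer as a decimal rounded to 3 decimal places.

9.084

α: n_1·r = n_1·B_1 gives -x - 6y + z = 35.
n·M − d = (-1)·(-3) + (-6)·(5) + (1)·(6) − 35 = -56; |n| = √38.
Distance = |-56| / √38 = 56/√38 ≈ 9.084.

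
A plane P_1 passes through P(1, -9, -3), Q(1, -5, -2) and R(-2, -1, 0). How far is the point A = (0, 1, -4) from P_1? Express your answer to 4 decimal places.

PQ = (0, 4, 1), PR = (-3, 8, 3); a normal to P_1 is PQ × PR = (4, -3, 12).
Using P: P_1 has equation 4x - 3y + 12z = -5.
n·A − d = (4)·(0) + (-3)·(1) + (12)·(-4) − (-5) = -46; |n| = √169.
Distance = |-46| / √169 = 46/√169 ≈ 3.5385.

3.5385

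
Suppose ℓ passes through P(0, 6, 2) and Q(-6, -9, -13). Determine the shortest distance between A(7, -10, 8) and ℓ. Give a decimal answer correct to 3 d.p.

A direction vector for ℓ is Q − P = (-6, -15, -15).
Taking (0, 6, 2) on ℓ with direction v = (-6, -15, -15): w = A − (0, 6, 2) = (7, -16, 6), and w × v = (330, 69, -201).
Distance = |w × v| / |v| = √154062 / √486 ≈ 17.804.

17.804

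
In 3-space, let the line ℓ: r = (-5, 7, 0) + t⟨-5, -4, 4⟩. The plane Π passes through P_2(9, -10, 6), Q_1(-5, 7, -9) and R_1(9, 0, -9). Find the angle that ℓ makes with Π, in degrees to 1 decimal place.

P_2Q_1 = (-14, 17, -15), P_2R_1 = (0, 10, -15); a normal to Π is P_2Q_1 × P_2R_1 = (-105, -210, -140).
Using P_2: Π has equation -105x - 210y - 140z = 315.
sin θ = |n·v| / (|n||v|) = |805| / (√74725 · √57) = 0.39005.
θ ≈ 23.0°.

23.0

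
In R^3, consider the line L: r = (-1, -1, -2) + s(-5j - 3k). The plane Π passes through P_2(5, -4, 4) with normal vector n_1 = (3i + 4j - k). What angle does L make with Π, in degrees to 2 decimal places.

Π: n_1·r = n_1·P_2 gives 3x + 4y - z = -5.
sin θ = |n·v| / (|n||v|) = |-17| / (√26 · √34) = 0.57177.
θ ≈ 34.87°.

34.87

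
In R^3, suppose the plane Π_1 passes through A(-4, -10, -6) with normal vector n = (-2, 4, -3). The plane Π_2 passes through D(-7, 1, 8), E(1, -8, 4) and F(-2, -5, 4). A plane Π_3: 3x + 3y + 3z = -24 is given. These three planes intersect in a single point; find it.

Π_1: n·r = n·A gives -2x + 4y - 3z = -14.
DE = (8, -9, -4), DF = (5, -6, -4); a normal to Π_2 is DE × DF = (12, 12, -3).
Using D: Π_2 has equation 12x + 12y - 3z = -96.
Solving the 3×3 linear system -2x + 4y - 3z = -14, 12x + 12y - 3z = -96, 3x + 3y + 3z = -24 (e.g. by elimination or Cramer's rule, determinant = -270) gives (-3, -5, 0).

(-3, -5, 0)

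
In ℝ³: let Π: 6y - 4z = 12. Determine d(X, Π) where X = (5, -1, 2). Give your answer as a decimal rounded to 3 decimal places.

3.606

n·X − d = (0)·(5) + (6)·(-1) + (-4)·(2) − 12 = -26; |n| = √52.
Distance = |-26| / √52 = 26/√52 ≈ 3.606.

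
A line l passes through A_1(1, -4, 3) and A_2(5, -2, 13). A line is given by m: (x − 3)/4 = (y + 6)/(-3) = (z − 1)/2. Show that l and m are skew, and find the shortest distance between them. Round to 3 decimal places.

A direction vector for l is A_2 − A_1 = (4, 2, 10).
m has direction (4, -3, 2) through (3, -6, 1).
Common perpendicular direction n = (4, 2, 10) × (4, -3, 2) = (34, 32, -20).
With w = (3, -6, 1) − (1, -4, 3) = (2, -2, -2), w · n = 44.
Since n ≠ 0 the lines are not parallel, and w · n = 44 ≠ 0 so they do not intersect; hence they are skew.
Distance = |w · n| / |n| = |44| / √2580 ≈ 0.866.

0.866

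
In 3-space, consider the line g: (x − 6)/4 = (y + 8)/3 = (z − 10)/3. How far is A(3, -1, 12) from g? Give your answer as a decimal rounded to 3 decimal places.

g has direction (4, 3, 3) through (6, -8, 10).
Taking (6, -8, 10) on g with direction v = (4, 3, 3): w = A − (6, -8, 10) = (-3, 7, 2), and w × v = (15, 17, -37).
Distance = |w × v| / |v| = √1883 / √34 ≈ 7.442.

7.442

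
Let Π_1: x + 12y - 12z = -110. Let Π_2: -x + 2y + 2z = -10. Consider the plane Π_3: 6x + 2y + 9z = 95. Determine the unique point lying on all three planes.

Solving the 3×3 linear system x + 12y - 12z = -110, -x + 2y + 2z = -10, 6x + 2y + 9z = 95 (e.g. by elimination or Cramer's rule, determinant = 434) gives (10, -5, 5).

(10, -5, 5)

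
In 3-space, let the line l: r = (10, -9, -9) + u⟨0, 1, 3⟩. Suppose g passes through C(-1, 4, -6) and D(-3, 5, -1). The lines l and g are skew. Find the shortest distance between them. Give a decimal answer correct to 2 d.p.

14.17

A direction vector for g is D − C = (-2, 1, 5).
Common perpendicular direction n = (0, 1, 3) × (-2, 1, 5) = (2, -6, 2).
With w = (-1, 4, -6) − (10, -9, -9) = (-11, 13, 3), w · n = -94.
Distance = |w · n| / |n| = |-94| / √44 ≈ 14.17.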